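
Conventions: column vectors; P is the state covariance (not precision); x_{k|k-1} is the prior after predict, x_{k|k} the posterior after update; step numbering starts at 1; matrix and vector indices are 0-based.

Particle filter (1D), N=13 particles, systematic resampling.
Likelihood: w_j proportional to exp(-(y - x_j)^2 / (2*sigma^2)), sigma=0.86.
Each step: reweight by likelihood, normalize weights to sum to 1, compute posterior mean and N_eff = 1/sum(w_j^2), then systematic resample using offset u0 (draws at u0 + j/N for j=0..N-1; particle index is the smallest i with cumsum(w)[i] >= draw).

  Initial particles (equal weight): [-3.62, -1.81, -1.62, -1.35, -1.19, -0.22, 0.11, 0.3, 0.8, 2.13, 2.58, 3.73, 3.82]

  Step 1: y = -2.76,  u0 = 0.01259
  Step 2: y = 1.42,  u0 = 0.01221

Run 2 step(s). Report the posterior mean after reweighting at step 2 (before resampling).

post_mean = -1.3864

step 1: w=[0.2983, 0.2672, 0.2043, 0.1283, 0.0929, 0.0063, 0.0019, 0.0009, 0.0001, 0.0000, 0.0000, 0.0000, 0.0000]  mean=-2.1788  Neff=4.4014  idx=[0, 0, 0, 0, 1, 1, 1, 1, 2, 2, 3, 3, 4]
step 2: w=[0.0000, 0.0000, 0.0000, 0.0000, 0.0303, 0.0303, 0.0303, 0.0303, 0.0679, 0.0679, 0.1960, 0.1960, 0.3508]  mean=-1.3864  Neff=4.6988  idx=[4, 6, 8, 9, 10, 10, 11, 11, 11, 12, 12, 12, 12]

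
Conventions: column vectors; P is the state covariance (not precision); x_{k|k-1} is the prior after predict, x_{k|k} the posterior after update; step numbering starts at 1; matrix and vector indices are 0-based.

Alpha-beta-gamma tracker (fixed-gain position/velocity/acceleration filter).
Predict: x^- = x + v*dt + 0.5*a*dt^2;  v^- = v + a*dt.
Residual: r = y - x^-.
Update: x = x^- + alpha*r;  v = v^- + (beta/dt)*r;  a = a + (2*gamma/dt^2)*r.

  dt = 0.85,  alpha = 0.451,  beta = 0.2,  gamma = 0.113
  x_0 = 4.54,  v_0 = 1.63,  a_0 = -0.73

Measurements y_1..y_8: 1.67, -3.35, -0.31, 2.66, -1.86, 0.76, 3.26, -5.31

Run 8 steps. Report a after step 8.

a_post = 2.5524

step 1: x_pred=5.6618  r=-3.9918  x^+=3.8615  v^+=0.0703  a^+=-1.9786
step 2: x_pred=3.2064  r=-6.5564  x^+=0.2495  v^+=-3.1543  a^+=-4.0295
step 3: x_pred=-3.8873  r=3.5773  x^+=-2.2739  v^+=-5.7376  a^+=-2.9105
step 4: x_pred=-8.2024  r=10.8624  x^+=-3.3034  v^+=-5.6557  a^+=0.4873
step 5: x_pred=-7.9348  r=6.0748  x^+=-5.1951  v^+=-3.8122  a^+=2.3875
step 6: x_pred=-7.5729  r=8.3329  x^+=-3.8148  v^+=0.1779  a^+=4.9940
step 7: x_pred=-1.8595  r=5.1195  x^+=0.4494  v^+=5.6274  a^+=6.5954
step 8: x_pred=7.6153  r=-12.9253  x^+=1.7860  v^+=8.1923  a^+=2.5524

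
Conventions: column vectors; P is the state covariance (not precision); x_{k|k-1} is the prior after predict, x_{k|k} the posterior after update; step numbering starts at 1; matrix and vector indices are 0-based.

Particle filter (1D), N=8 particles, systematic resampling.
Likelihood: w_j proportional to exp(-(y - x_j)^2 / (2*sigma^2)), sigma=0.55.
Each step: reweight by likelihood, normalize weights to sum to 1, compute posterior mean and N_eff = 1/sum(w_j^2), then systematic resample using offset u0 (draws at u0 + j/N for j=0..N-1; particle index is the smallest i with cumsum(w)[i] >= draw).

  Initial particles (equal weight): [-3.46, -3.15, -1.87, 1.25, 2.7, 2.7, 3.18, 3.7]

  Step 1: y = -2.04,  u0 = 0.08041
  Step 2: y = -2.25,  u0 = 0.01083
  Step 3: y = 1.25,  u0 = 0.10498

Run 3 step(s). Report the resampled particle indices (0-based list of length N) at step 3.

step 1: w=[0.0319, 0.1166, 0.8516, 0.0000, 0.0000, 0.0000, 0.0000, 0.0000]  mean=-2.0699  Neff=1.3518  idx=[1, 2, 2, 2, 2, 2, 2, 2]
step 2: w=[0.0454, 0.1364, 0.1364, 0.1364, 0.1364, 0.1364, 0.1364, 0.1364]  mean=-1.9281  Neff=7.5618  idx=[0, 1, 2, 3, 4, 5, 6, 7]
step 3: w=[0.0000, 0.1429, 0.1429, 0.1429, 0.1429, 0.1429, 0.1429, 0.1429]  mean=-1.8700  Neff=7.0000  idx=[1, 2, 3, 4, 5, 6, 6, 7]

resampled_idx = [1, 2, 3, 4, 5, 6, 6, 7]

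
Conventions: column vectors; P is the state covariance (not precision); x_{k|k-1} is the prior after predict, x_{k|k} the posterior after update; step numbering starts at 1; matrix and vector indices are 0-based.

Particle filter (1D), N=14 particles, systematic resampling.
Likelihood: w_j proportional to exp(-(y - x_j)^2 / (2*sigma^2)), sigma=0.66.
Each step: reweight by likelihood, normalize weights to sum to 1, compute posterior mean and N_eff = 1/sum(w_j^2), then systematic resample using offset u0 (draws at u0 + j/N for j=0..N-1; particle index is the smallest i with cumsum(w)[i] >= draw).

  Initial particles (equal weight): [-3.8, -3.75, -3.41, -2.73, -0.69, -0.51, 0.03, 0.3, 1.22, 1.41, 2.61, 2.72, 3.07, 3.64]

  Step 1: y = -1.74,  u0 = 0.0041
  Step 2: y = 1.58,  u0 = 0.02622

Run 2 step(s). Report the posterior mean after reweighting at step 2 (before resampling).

step 1: w=[0.0087, 0.0110, 0.0464, 0.3703, 0.3217, 0.2009, 0.0313, 0.0096, 0.0000, 0.0000, 0.0000, 0.0000, 0.0000, 0.0000]  mean=-1.5643  Neff=3.5167  idx=[0, 3, 3, 3, 3, 3, 3, 4, 4, 4, 4, 5, 5, 5]
step 2: w=[0.0000, 0.0000, 0.0000, 0.0000, 0.0000, 0.0000, 0.0000, 0.0878, 0.0878, 0.0878, 0.0878, 0.2162, 0.2162, 0.2162]  mean=-0.5732  Neff=5.8441  idx=[7, 8, 8, 9, 10, 11, 11, 11, 12, 12, 12, 13, 13, 13]

post_mean = -0.5732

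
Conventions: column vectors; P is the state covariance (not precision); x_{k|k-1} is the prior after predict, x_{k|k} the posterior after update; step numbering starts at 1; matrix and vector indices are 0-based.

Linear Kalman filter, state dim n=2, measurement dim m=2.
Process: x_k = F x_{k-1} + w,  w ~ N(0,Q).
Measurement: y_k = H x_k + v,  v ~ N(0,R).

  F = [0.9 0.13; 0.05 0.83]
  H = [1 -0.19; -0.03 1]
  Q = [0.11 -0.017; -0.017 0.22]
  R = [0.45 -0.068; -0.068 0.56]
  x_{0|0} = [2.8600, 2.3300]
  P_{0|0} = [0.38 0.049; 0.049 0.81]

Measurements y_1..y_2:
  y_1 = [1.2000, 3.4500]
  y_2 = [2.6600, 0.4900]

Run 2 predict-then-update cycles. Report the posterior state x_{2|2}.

step 1: x^-=[2.8769, 2.0769]  P^-=[0.4430 0.1244; 0.1244 0.7830]  S=[0.8739 -0.1049; -0.1049 1.3360]  K=[0.4944 0.1220; 0.0426 0.5867]  nu=[-1.2823, 1.4594]  x^+=[2.4210, 2.8785]  P^+=[0.2221 0.0414; 0.0414 0.3269]
step 2: x^-=[2.5531, 2.5102]  P^-=[0.3051 0.0594; 0.0594 0.4492]  S=[0.7487 -0.1027; -0.1027 1.0059]  K=[0.4049 0.0913; 0.0268 0.4475]  nu=[0.5839, -1.9436]  x^+=[2.6120, 1.6561]  P^+=[0.1815 0.0291; 0.0291 0.2497]

x_post = [2.6120, 1.6561]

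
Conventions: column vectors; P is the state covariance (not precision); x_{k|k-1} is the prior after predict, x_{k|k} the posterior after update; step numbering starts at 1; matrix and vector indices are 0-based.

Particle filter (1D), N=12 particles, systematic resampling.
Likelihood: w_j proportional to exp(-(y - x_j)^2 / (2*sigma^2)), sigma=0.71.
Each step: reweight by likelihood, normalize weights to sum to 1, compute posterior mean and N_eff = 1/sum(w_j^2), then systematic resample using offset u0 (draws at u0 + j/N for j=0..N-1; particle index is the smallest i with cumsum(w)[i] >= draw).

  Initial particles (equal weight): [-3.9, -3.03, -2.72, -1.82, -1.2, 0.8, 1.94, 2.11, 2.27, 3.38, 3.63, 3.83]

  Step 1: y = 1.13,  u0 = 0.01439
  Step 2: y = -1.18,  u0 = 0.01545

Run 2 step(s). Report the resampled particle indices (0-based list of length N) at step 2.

resampled_idx = [0, 0, 0, 1, 1, 2, 2, 3, 3, 3, 4, 4]

step 1: w=[0.0000, 0.0000, 0.0000, 0.0001, 0.0022, 0.4285, 0.2490, 0.1842, 0.1315, 0.0031, 0.0010, 0.0003]  mean=1.5258  Neff=3.3683  idx=[5, 5, 5, 5, 5, 6, 6, 6, 7, 7, 7, 8]
step 2: w=[0.1995, 0.1995, 0.1995, 0.1995, 0.1995, 0.0006, 0.0006, 0.0006, 0.0002, 0.0002, 0.0002, 0.0001]  mean=0.8031  Neff=5.0259  idx=[0, 0, 0, 1, 1, 2, 2, 3, 3, 3, 4, 4]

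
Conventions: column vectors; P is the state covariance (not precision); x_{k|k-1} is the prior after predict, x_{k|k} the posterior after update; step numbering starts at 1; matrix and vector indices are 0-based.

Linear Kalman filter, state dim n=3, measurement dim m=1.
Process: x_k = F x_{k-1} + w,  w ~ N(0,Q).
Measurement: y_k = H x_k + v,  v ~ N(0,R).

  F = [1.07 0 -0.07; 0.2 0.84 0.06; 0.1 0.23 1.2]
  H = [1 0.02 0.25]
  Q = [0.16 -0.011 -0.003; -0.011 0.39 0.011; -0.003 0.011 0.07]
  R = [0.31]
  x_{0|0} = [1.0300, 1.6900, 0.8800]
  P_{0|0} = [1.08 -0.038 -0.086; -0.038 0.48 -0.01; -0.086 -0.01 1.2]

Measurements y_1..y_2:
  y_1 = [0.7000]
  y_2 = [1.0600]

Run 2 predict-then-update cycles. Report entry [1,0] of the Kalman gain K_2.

step 1: x^-=[1.0405, 1.6784, 1.5477]  P^-=[1.4153 0.1772 -0.1073; 0.1772 0.7604 0.1754; -0.1073 0.1754 1.8063]  S=[1.7937]  K=[0.7761; 0.1317; 0.1939]  nu=[-0.7610]  x^+=[0.4499, 1.5782, 1.4001]  P^+=[0.3350 -0.0062 -0.3772; -0.0062 0.7292 0.1296; -0.3772 0.1296 1.7388]
step 2: x^-=[0.3834, 1.4997, 2.0881]  P^-=[0.6086 0.0213 -0.5985; 0.0213 0.9262 0.3226; -0.5985 0.3226 2.5966]  S=[0.7861]  K=[0.5844; 0.1533; 0.0727]  nu=[0.1246]  x^+=[0.4562, 1.5187, 2.0972]  P^+=[0.3401 -0.0491 -0.6319; -0.0491 0.9077 0.3139; -0.6319 0.3139 2.5924]

K[1,0] = 0.1533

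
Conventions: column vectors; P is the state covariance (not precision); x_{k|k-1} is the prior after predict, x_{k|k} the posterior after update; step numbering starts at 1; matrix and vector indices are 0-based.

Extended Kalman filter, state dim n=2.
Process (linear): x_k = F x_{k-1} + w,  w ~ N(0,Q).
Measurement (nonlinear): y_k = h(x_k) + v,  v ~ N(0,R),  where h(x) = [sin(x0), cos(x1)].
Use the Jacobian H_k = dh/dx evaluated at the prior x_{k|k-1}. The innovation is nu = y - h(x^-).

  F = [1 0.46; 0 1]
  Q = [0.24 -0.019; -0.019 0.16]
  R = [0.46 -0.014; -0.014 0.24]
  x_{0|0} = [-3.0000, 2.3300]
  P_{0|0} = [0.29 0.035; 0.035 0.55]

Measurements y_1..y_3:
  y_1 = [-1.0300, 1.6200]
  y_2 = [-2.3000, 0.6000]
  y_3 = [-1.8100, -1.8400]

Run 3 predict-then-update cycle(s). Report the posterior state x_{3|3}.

step 1: x^-=[-1.9282, 2.3300]  P^-=[0.6786 0.2690; 0.2690 0.7100]  H_jac=[-0.3498 0.0000; 0.0000 -0.7254]  S=[0.5431 0.0543; 0.0543 0.6136]  K=[-0.4090 -0.2818; -0.0902 -0.8314]  nu=[-0.0932, 2.3083]  x^+=[-2.5407, 0.4193]  P^+=[0.5265 0.0854; 0.0854 0.2733]
step 2: x^-=[-2.3478, 0.4193]  P^-=[0.9029 0.1921; 0.1921 0.4333]  H_jac=[-0.7011 0.0000; 0.0000 -0.4071]  S=[0.9038 0.0408; 0.0408 0.3118]  K=[-0.6931 -0.1600; -0.1242 -0.5495]  nu=[-1.5870, -0.3134]  x^+=[-1.1976, 0.7886]  P^+=[0.4516 0.0705; 0.0705 0.3197]
step 3: x^-=[-0.8349, 0.7886]  P^-=[0.8241 0.1985; 0.1985 0.4797]  H_jac=[0.6713 0.0000; 0.0000 -0.7093]  S=[0.8313 -0.1085; -0.1085 0.4814]  K=[0.6462 -0.1469; 0.0701 -0.6911]  nu=[-1.0688, -2.5449]  x^+=[-1.1518, 2.4723]  P^+=[0.4459 0.0624; 0.0624 0.2352]

x_post = [-1.1518, 2.4723]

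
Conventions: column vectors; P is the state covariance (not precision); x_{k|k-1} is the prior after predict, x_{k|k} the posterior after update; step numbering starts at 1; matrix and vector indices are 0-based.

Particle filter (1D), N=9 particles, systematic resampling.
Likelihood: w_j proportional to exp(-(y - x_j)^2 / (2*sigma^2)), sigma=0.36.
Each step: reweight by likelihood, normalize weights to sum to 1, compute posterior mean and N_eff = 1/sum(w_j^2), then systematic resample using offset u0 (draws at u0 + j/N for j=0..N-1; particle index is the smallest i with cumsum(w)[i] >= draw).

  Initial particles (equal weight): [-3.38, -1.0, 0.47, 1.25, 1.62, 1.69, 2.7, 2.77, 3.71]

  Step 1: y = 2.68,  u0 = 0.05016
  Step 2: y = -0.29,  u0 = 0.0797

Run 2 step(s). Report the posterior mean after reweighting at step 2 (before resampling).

post_mean = 2.7095

step 1: w=[0.0000, 0.0000, 0.0000, 0.0002, 0.0065, 0.0113, 0.4941, 0.4797, 0.0083]  mean=2.7233  Neff=2.1076  idx=[6, 6, 6, 6, 6, 7, 7, 7, 7]
step 2: w=[0.1730, 0.1730, 0.1730, 0.1730, 0.1730, 0.0338, 0.0338, 0.0338, 0.0338]  mean=2.7095  Neff=6.4856  idx=[0, 1, 1, 2, 3, 3, 4, 4, 8]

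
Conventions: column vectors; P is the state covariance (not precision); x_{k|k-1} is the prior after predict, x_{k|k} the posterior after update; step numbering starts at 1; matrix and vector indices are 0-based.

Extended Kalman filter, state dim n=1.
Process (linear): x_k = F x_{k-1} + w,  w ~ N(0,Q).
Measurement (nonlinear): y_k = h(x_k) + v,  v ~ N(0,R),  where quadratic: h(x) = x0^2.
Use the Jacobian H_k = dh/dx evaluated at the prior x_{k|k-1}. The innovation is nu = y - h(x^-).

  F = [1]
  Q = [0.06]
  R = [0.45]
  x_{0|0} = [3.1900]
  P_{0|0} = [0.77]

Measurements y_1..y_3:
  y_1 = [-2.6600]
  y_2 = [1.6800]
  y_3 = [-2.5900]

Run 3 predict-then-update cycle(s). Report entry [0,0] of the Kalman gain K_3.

K[0,0] = 0.2296

step 1: x^-=[3.1900]  P^-=[0.8300]  H_jac=[6.3800]  S=[34.2347]  K=[0.1547]  nu=[-12.8361]  x^+=[1.2045]  P^+=[0.0109]
step 2: x^-=[1.2045]  P^-=[0.0709]  H_jac=[2.4090]  S=[0.8615]  K=[0.1983]  nu=[0.2291]  x^+=[1.2500]  P^+=[0.0370]
step 3: x^-=[1.2500]  P^-=[0.0970]  H_jac=[2.4999]  S=[1.0564]  K=[0.2296]  nu=[-4.1524]  x^+=[0.2965]  P^+=[0.0413]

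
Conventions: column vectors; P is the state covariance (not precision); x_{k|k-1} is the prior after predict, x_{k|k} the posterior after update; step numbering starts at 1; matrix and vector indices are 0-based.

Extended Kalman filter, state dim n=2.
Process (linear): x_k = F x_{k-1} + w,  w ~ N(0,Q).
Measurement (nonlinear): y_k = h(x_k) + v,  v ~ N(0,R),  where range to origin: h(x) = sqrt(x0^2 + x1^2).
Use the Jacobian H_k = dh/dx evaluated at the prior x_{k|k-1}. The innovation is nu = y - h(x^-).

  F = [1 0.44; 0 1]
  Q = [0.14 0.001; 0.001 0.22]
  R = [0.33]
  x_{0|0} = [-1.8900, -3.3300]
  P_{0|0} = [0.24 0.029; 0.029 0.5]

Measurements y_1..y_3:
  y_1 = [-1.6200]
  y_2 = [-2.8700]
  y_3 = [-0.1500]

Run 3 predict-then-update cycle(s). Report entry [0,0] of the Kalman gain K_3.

step 1: x^-=[-3.3552, -3.3300]  P^-=[0.5023 0.2500; 0.2500 0.7200]  H_jac=[-0.7098 -0.7044]  S=[1.1903]  K=[-0.4475; -0.5752]  nu=[-6.3472]  x^+=[-0.5150, 0.3207]  P^+=[0.2640 -0.0564; -0.0564 0.3262]
step 2: x^-=[-0.3739, 0.3207]  P^-=[0.4175 0.0882; 0.0882 0.5462]  H_jac=[-0.7591 0.6510]  S=[0.7149]  K=[-0.3630; 0.4037]  nu=[-3.3626]  x^+=[0.8468, -1.0369]  P^+=[0.3233 0.1930; 0.1930 0.4297]
step 3: x^-=[0.3906, -1.0369]  P^-=[0.7163 0.3830; 0.3830 0.6497]  H_jac=[0.3525 -0.9358]  S=[0.7353]  K=[-0.1441; -0.6433]  nu=[-1.2581]  x^+=[0.5719, -0.2277]  P^+=[0.7011 0.3149; 0.3149 0.3454]

K[0,0] = -0.1441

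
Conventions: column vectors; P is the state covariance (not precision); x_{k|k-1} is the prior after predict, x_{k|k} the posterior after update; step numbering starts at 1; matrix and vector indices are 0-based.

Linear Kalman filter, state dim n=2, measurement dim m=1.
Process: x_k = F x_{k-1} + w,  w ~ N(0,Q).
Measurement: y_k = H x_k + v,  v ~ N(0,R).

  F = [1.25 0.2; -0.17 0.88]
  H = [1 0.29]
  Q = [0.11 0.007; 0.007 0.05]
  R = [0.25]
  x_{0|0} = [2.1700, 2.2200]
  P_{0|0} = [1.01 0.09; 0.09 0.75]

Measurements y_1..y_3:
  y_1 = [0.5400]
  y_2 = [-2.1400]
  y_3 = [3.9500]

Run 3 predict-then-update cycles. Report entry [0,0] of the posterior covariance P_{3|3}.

step 1: x^-=[3.1565, 1.5847]  P^-=[1.7631 0.0203; 0.0203 0.6331]  S=[2.0781]  K=[0.8512; 0.0981]  nu=[-3.0761]  x^+=[0.5380, 1.2829]  P^+=[0.2573 -0.1533; -0.1533 0.6131]
step 2: x^-=[0.9291, 1.0375]  P^-=[0.4599 -0.1031; -0.1031 0.5780]  S=[0.6986]  K=[0.6154; 0.0923]  nu=[-3.3700]  x^+=[-1.1448, 0.7264]  P^+=[0.1953 -0.1428; -0.1428 0.5721]
step 3: x^-=[-1.2857, 0.8338]  P^-=[0.3666 -0.0861; -0.0861 0.5414]  S=[0.6122]  K=[0.5580; 0.1159]  nu=[4.9939]  x^+=[1.5010, 1.4126]  P^+=[0.1759 -0.1257; -0.1257 0.5332]

P_post[0,0] = 0.1759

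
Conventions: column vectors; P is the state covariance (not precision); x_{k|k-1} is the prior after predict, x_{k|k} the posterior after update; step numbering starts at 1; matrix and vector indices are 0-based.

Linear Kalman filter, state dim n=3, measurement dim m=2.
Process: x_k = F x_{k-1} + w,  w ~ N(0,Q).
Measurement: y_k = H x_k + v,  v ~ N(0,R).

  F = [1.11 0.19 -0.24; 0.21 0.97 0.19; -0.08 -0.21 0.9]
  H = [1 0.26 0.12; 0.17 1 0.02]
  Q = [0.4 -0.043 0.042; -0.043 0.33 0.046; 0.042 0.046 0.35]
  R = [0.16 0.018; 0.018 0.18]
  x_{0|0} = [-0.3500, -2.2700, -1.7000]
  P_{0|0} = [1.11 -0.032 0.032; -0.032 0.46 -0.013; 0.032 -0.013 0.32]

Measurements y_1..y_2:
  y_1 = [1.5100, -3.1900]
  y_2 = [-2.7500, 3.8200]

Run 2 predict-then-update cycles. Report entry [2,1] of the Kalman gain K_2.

K[2,1] = 0.1796

step 1: x^-=[-0.4118, -2.5984, -1.0253]  P^-=[1.7733 0.2579 -0.1064; 0.2579 0.8080 -0.0130; -0.1064 -0.0130 0.6358]  S=[2.1048 0.7944; 0.7944 1.1260]  K=[0.9288 -0.1605; -0.0871 0.8178; -0.0133 -0.0069]  nu=[2.7204, -0.5011]  x^+=[2.1955, -3.2450, -1.0579]  P^+=[0.1652 -0.0387 -0.0782; -0.0387 0.1522 -0.0009; -0.0782 -0.0009 0.6352]
step 2: x^-=[2.0743, -2.8876, -0.4463]  P^-=[0.6711 -0.0610 -0.1862; -0.0610 0.4811 0.1112; -0.1862 0.1112 0.8826]  S=[0.8068 0.2020; 0.2020 0.6633]  K=[0.8289 -0.1780; -0.0893 0.7403; -0.1087 0.1796]  nu=[-4.0200, 6.3639]  x^+=[-2.3909, 2.1825, 1.1337]  P^+=[0.1552 -0.0410 -0.1263; -0.0410 0.1379 0.0347; -0.1263 0.0347 0.8596]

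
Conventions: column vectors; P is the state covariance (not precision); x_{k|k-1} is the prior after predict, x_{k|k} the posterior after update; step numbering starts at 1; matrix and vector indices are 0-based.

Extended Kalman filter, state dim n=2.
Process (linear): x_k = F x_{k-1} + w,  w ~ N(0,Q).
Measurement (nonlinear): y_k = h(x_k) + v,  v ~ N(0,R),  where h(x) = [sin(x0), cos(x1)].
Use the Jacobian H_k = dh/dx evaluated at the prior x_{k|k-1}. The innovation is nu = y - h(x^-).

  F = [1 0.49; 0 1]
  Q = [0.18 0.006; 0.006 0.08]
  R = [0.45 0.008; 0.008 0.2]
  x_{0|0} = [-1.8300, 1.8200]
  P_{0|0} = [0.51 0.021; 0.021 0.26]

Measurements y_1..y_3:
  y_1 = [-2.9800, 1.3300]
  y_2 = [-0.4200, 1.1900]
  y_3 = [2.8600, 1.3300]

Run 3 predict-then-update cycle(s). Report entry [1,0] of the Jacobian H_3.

step 1: x^-=[-0.9382, 1.8200]  P^-=[0.7730 0.1544; 0.1544 0.3400]  H_jac=[0.5912 0.0000; 0.0000 -0.9691]  S=[0.7202 -0.0805; -0.0805 0.5193]  K=[0.6130 -0.1931; 0.0568 -0.6257]  nu=[-2.1735, 1.5766]  x^+=[-2.5751, 0.7100]  P^+=[0.4639 0.0348; 0.0348 0.1287]
step 2: x^-=[-2.2272, 0.7100]  P^-=[0.7089 0.1038; 0.1038 0.2087]  H_jac=[-0.6103 0.0000; 0.0000 -0.6518]  S=[0.7140 0.0493; 0.0493 0.2887]  K=[-0.5968 -0.1326; -0.0569 -0.4615]  nu=[0.3722, 0.4316]  x^+=[-2.5065, 0.4896]  P^+=[0.4418 0.0480; 0.0480 0.1423]
step 3: x^-=[-2.2666, 0.4896]  P^-=[0.7030 0.1237; 0.1237 0.2223]  H_jac=[-0.6410 0.0000; 0.0000 -0.4703]  S=[0.7388 0.0453; 0.0453 0.2492]  K=[-0.6023 -0.1240; -0.0825 -0.4046]  nu=[3.6275, 0.4475]  x^+=[-4.5069, 0.0092]  P^+=[0.4244 0.0630; 0.0630 0.1734]

H_jac[1,0] = 0.0000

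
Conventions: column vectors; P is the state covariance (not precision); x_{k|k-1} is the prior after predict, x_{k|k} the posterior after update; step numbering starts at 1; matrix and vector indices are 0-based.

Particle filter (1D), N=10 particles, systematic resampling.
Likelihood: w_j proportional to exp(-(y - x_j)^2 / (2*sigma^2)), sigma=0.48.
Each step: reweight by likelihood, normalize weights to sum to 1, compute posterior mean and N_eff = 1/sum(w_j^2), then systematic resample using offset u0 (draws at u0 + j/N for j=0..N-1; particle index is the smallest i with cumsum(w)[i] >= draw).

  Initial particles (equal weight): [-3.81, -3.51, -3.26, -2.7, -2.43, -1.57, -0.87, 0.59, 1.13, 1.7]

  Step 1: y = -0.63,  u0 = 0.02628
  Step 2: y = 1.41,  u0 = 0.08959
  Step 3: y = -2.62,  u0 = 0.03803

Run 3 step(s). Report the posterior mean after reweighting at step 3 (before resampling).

step 1: w=[0.0000, 0.0000, 0.0000, 0.0001, 0.0008, 0.1372, 0.8238, 0.0369, 0.0011, 0.0000]  mean=-0.9113  Neff=1.4308  idx=[5, 5, 6, 6, 6, 6, 6, 6, 6, 6]
step 2: w=[0.0000, 0.0000, 0.1250, 0.1250, 0.1250, 0.1250, 0.1250, 0.1250, 0.1250, 0.1250]  mean=-0.8701  Neff=8.0014  idx=[2, 3, 4, 5, 5, 6, 7, 8, 9, 9]
step 3: w=[0.1000, 0.1000, 0.1000, 0.1000, 0.1000, 0.1000, 0.1000, 0.1000, 0.1000, 0.1000]  mean=-0.8700  Neff=10.0000  idx=[0, 1, 2, 3, 4, 5, 6, 7, 8, 9]

post_mean = -0.8700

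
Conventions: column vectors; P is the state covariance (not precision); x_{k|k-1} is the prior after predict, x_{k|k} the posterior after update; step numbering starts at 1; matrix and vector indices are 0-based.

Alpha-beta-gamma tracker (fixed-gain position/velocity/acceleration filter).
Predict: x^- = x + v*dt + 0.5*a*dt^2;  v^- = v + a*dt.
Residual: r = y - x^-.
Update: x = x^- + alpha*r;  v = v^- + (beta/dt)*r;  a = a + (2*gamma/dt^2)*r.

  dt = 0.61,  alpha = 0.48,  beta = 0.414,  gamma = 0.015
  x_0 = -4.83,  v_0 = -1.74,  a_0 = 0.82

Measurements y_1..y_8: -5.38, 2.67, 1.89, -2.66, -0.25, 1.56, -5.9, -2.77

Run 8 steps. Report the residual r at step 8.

resid = 1.8991

step 1: x_pred=-5.7388  r=0.3588  x^+=-5.5666  v^+=-0.9963  a^+=0.8489
step 2: x_pred=-6.0164  r=8.6864  x^+=-1.8469  v^+=5.4169  a^+=1.5493
step 3: x_pred=1.7457  r=0.1443  x^+=1.8149  v^+=6.4599  a^+=1.5609
step 4: x_pred=6.0459  r=-8.7059  x^+=1.8671  v^+=1.5035  a^+=0.8590
step 5: x_pred=2.9440  r=-3.1940  x^+=1.4109  v^+=-0.1403  a^+=0.6015
step 6: x_pred=1.4372  r=0.1228  x^+=1.4962  v^+=0.3100  a^+=0.6114
step 7: x_pred=1.7990  r=-7.6990  x^+=-1.8965  v^+=-4.5423  a^+=-0.0093
step 8: x_pred=-4.6691  r=1.8991  x^+=-3.7575  v^+=-3.2591  a^+=0.1438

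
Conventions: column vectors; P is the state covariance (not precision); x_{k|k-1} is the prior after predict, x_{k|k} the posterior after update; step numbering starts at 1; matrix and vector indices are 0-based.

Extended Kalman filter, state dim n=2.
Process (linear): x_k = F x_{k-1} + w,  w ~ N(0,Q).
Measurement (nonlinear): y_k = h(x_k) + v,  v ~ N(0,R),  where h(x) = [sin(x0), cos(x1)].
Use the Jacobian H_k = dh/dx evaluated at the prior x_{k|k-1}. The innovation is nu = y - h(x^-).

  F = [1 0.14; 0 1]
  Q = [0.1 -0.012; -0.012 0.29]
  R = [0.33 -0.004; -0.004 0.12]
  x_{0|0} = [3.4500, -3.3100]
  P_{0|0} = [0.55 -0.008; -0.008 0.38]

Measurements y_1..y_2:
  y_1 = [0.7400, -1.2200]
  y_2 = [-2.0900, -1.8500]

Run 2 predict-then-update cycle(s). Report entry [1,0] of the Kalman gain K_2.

step 1: x^-=[2.9866, -3.3100]  P^-=[0.6552 0.0332; 0.0332 0.6700]  H_jac=[-0.9880 0.0000; 0.0000 -0.1676]  S=[0.9696 0.0015; 0.0015 0.1388]  K=[-0.6676 -0.0329; -0.0326 -0.8086]  nu=[0.5856, -0.2341]  x^+=[2.6033, -3.1398]  P^+=[0.2228 0.0076; 0.0076 0.5781]
step 2: x^-=[2.1638, -3.1398]  P^-=[0.3363 0.0765; 0.0765 0.8681]  H_jac=[-0.5588 0.0000; 0.0000 0.0018]  S=[0.4350 -0.0041; -0.0041 0.1200]  K=[-0.4321 -0.0135; -0.0982 0.0100]  nu=[-2.9193, -0.8500]  x^+=[3.4368, -2.8615]  P^+=[0.2551 0.0581; 0.0581 0.8639]

K[1,0] = -0.0982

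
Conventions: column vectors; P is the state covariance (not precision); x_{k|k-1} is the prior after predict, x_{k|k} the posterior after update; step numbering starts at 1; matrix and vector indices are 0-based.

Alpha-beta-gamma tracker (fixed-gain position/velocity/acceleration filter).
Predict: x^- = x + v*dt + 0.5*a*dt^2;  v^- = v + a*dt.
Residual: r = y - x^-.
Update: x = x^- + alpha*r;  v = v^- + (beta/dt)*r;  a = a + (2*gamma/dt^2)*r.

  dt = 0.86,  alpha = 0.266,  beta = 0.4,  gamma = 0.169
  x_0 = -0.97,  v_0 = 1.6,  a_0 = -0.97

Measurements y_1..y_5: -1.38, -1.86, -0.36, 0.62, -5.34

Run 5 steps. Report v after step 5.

v_post = 0.0741

step 1: x_pred=0.0473  r=-1.4273  x^+=-0.3324  v^+=0.1019  a^+=-1.6223
step 2: x_pred=-0.8446  r=-1.0154  x^+=-1.1147  v^+=-1.7655  a^+=-2.0863
step 3: x_pred=-3.4045  r=3.0445  x^+=-2.5947  v^+=-2.1437  a^+=-0.6949
step 4: x_pred=-4.6952  r=5.3152  x^+=-3.2814  v^+=-0.2691  a^+=1.7341
step 5: x_pred=-2.8715  r=-2.4685  x^+=-3.5281  v^+=0.0741  a^+=0.6060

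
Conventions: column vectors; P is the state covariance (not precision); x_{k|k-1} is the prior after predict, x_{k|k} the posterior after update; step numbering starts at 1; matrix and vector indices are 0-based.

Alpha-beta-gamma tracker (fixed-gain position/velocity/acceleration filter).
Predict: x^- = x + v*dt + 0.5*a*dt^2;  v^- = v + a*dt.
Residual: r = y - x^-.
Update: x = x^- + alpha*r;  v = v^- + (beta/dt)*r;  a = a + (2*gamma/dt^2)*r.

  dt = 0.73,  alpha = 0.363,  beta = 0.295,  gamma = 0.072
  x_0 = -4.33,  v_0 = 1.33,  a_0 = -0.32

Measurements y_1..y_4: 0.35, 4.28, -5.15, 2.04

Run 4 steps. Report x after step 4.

x_post = 2.5135

step 1: x_pred=-3.4444  r=3.7944  x^+=-2.0670  v^+=2.6297  a^+=0.7053
step 2: x_pred=0.0406  r=4.2394  x^+=1.5795  v^+=4.8578  a^+=1.8509
step 3: x_pred=5.6189  r=-10.7689  x^+=1.7098  v^+=1.8571  a^+=-1.0591
step 4: x_pred=2.7833  r=-0.7433  x^+=2.5135  v^+=0.7836  a^+=-1.2599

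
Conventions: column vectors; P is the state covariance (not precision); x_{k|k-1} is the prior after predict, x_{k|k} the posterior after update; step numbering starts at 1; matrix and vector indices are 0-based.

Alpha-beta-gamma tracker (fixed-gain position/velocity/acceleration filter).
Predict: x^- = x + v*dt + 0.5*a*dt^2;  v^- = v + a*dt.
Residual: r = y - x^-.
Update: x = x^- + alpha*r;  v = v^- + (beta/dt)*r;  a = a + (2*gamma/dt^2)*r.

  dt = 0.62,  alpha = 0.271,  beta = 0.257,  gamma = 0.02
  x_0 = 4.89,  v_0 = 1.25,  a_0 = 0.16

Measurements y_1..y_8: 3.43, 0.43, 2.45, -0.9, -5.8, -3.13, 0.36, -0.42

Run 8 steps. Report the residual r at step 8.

step 1: x_pred=5.6958  r=-2.2658  x^+=5.0817  v^+=0.4100  a^+=-0.0758
step 2: x_pred=5.3214  r=-4.8914  x^+=3.9958  v^+=-1.6645  a^+=-0.5848
step 3: x_pred=2.8514  r=-0.4014  x^+=2.7426  v^+=-2.1935  a^+=-0.6265
step 4: x_pred=1.2623  r=-2.1623  x^+=0.6763  v^+=-3.4782  a^+=-0.8515
step 5: x_pred=-1.6439  r=-4.1561  x^+=-2.7702  v^+=-5.7289  a^+=-1.2840
step 6: x_pred=-6.5689  r=3.4389  x^+=-5.6370  v^+=-5.0995  a^+=-0.9262
step 7: x_pred=-8.9767  r=9.3367  x^+=-6.4464  v^+=-1.8036  a^+=0.0454
step 8: x_pred=-7.5559  r=7.1359  x^+=-5.6221  v^+=1.1825  a^+=0.7879

resid = 7.1359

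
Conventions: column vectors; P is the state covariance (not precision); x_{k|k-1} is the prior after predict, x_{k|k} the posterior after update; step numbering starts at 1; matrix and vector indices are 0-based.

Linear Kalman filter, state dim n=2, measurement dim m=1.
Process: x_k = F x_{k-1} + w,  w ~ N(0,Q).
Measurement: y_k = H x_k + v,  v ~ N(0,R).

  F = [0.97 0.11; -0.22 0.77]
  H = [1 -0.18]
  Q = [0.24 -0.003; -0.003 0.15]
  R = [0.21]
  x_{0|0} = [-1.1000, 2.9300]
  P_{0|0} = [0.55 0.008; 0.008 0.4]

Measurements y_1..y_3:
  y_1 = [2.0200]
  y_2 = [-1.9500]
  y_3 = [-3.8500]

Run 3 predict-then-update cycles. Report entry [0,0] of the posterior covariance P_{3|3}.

step 1: x^-=[-0.7447, 2.4981]  P^-=[0.7640 -0.0807; -0.0807 0.4111]  S=[1.0164]  K=[0.7660; -0.1522]  nu=[3.2144]  x^+=[1.7175, 2.0089]  P^+=[0.1677 0.0378; 0.0378 0.3875]
step 2: x^-=[1.8869, 1.1690]  P^-=[0.4105 0.0214; 0.0214 0.3751]  S=[0.6250]  K=[0.6507; -0.0739]  nu=[-3.6265]  x^+=[-0.4728, 1.4368]  P^+=[0.1459 0.0514; 0.0514 0.3717]
step 3: x^-=[-0.3006, 1.2104]  P^-=[0.3927 0.0345; 0.0345 0.3600]  S=[0.6020]  K=[0.6421; -0.0504]  nu=[-3.3316]  x^+=[-2.4397, 1.3781]  P^+=[0.1446 0.0540; 0.0540 0.3585]

P_post[0,0] = 0.1446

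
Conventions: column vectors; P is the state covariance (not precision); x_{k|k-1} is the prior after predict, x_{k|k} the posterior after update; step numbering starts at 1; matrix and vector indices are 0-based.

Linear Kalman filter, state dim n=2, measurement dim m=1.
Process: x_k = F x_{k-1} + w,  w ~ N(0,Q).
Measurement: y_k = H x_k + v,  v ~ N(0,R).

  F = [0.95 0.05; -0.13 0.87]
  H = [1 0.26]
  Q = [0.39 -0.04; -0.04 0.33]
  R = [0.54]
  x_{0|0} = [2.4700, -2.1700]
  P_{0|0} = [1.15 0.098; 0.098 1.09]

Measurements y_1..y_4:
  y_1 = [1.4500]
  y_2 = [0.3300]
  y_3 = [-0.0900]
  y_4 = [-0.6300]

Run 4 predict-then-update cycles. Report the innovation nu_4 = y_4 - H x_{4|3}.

step 1: x^-=[2.2380, -2.2090]  P^-=[1.4399 -0.0542; -0.0542 1.1523]  S=[2.0296]  K=[0.7025; 0.1209]  nu=[-0.2137]  x^+=[2.0879, -2.2348]  P^+=[0.4383 -0.2266; -0.2266 1.1226]
step 2: x^-=[1.8718, -2.2157]  P^-=[0.7668 -0.2311; -0.2311 1.2384]  S=[1.2704]  K=[0.5563; 0.0715]  nu=[-0.9657]  x^+=[1.3345, -2.2848]  P^+=[0.3736 -0.2817; -0.2817 1.2319]
step 3: x^-=[1.1536, -2.1613]  P^-=[0.7035 -0.2635; -0.2635 1.3324]  S=[1.1966]  K=[0.5307; 0.0693]  nu=[-0.6816]  x^+=[0.7918, -2.2085]  P^+=[0.3665 -0.3075; -0.3075 1.3267]
step 4: x^-=[0.6418, -2.0243]  P^-=[0.6949 -0.2797; -0.2797 1.4099]  S=[1.1848]  K=[0.5251; 0.0733]  nu=[-0.7455]  x^+=[0.2503, -2.0790]  P^+=[0.3682 -0.3253; -0.3253 1.4036]

innov = [-0.7455]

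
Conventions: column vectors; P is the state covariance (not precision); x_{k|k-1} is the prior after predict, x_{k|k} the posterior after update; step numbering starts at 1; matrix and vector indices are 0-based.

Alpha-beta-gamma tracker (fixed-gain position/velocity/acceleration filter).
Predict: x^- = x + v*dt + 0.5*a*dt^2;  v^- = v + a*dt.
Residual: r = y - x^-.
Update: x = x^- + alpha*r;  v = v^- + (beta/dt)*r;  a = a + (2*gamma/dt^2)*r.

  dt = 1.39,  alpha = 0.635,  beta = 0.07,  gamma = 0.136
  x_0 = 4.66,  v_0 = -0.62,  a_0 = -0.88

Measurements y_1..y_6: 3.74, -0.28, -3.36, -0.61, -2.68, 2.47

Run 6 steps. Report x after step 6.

step 1: x_pred=2.9481  r=0.7919  x^+=3.4509  v^+=-1.8033  a^+=-0.7685
step 2: x_pred=0.2019  r=-0.4819  x^+=-0.1041  v^+=-2.8958  a^+=-0.8364
step 3: x_pred=-4.9373  r=1.5773  x^+=-3.9357  v^+=-3.9789  a^+=-0.6143
step 4: x_pred=-10.0599  r=9.4499  x^+=-4.0592  v^+=-4.3569  a^+=0.7160
step 5: x_pred=-9.4236  r=6.7436  x^+=-5.1414  v^+=-3.0220  a^+=1.6654
step 6: x_pred=-7.7332  r=10.2032  x^+=-1.2542  v^+=-0.1933  a^+=3.1018

x_post = -1.2542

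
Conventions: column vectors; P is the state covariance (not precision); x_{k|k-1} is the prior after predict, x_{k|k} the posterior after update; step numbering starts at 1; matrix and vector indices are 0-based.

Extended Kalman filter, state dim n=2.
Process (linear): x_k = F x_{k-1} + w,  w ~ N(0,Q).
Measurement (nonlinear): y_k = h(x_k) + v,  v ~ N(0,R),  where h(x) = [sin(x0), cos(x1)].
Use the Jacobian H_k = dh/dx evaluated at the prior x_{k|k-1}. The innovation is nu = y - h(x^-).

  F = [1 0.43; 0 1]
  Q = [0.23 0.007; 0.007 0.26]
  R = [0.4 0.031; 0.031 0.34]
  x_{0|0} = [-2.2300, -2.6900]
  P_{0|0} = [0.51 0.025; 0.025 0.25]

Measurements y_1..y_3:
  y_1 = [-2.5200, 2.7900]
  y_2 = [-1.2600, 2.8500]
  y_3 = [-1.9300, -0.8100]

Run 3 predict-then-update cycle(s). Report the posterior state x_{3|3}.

step 1: x^-=[-3.3867, -2.6900]  P^-=[0.8077 0.1395; 0.1395 0.5100]  H_jac=[-0.9701 0.0000; 0.0000 0.4364]  S=[1.1602 -0.0281; -0.0281 0.4371]  K=[-0.6731 0.0961; -0.1045 0.5024]  nu=[-2.7627, 3.6898]  x^+=[-1.1727, -0.5474]  P^+=[0.2745 0.0270; 0.0270 0.3840]
step 2: x^-=[-1.4081, -0.5474]  P^-=[0.5987 0.1992; 0.1992 0.6440]  H_jac=[0.1619 0.0000; 0.0000 0.5205]  S=[0.4157 0.0478; 0.0478 0.5145]  K=[0.2123 0.1818; 0.0027 0.6513]  nu=[-0.2732, 1.9961]  x^+=[-1.1033, 0.7519]  P^+=[0.5593 0.1314; 0.1314 0.4256]
step 3: x^-=[-0.7800, 0.7519]  P^-=[0.9810 0.3214; 0.3214 0.6856]  H_jac=[0.7109 0.0000; 0.0000 -0.6831]  S=[0.8958 -0.1251; -0.1251 0.6599]  K=[0.7520 -0.1902; 0.1602 -0.6793]  nu=[-1.2267, -1.5404]  x^+=[-1.4095, 1.6018]  P^+=[0.4148 0.0605; 0.0605 0.3309]

x_post = [-1.4095, 1.6018]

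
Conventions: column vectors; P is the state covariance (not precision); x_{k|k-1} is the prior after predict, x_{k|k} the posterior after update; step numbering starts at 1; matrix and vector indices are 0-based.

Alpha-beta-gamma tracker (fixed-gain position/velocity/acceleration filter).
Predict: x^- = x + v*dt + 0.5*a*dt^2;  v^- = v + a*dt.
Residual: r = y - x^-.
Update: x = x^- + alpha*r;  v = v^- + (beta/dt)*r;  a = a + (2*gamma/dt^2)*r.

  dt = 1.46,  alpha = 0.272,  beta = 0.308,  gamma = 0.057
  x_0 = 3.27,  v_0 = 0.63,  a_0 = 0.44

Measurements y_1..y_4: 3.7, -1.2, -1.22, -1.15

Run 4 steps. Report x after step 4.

step 1: x_pred=4.6588  r=-0.9588  x^+=4.3980  v^+=1.0701  a^+=0.3887
step 2: x_pred=6.3747  r=-7.5747  x^+=4.3144  v^+=0.0397  a^+=-0.0164
step 3: x_pred=4.3549  r=-5.5749  x^+=2.8385  v^+=-1.1603  a^+=-0.3145
step 4: x_pred=0.8093  r=-1.9593  x^+=0.2764  v^+=-2.0328  a^+=-0.4193

x_post = 0.2764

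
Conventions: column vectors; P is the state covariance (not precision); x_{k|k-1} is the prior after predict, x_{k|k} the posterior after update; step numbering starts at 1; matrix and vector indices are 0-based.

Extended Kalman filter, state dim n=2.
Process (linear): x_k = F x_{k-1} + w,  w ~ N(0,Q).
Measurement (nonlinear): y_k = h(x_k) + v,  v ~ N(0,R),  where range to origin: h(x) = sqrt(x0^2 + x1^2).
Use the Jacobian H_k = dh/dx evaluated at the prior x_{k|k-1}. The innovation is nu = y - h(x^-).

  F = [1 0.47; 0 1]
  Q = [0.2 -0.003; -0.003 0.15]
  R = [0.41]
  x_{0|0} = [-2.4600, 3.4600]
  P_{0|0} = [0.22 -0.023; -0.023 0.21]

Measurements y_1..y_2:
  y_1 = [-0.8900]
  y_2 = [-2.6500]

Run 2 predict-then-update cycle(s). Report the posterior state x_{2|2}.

x_post = [-1.0586, -0.4618]

step 1: x^-=[-0.8338, 3.4600]  P^-=[0.4448 0.0727; 0.0727 0.3600]  H_jac=[-0.2343 0.9722]  S=[0.7415]  K=[-0.0452; 0.4490]  nu=[-4.4490]  x^+=[-0.6327, 1.4624]  P^+=[0.4433 0.0878; 0.0878 0.2105]
step 2: x^-=[0.0546, 1.4624]  P^-=[0.7722 0.1837; 0.1837 0.3605]  H_jac=[0.0373 0.9993]  S=[0.7848]  K=[0.2706; 0.4678]  nu=[-4.1134]  x^+=[-1.0586, -0.4618]  P^+=[0.7148 0.0843; 0.0843 0.1888]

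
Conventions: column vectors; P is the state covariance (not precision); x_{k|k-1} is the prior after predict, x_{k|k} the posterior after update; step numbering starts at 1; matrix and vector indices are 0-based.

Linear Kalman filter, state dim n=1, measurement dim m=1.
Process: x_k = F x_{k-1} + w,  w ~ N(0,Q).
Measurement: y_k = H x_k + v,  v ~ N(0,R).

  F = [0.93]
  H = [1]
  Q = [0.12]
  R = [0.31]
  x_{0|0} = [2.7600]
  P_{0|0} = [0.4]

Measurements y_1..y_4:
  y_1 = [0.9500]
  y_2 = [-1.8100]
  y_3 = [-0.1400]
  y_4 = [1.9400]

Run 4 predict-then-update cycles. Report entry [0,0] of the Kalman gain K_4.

K[0,0] = 0.4354

step 1: x^-=[2.5668]  P^-=[0.4660]  S=[0.7760]  K=[0.6005]  nu=[-1.6168]  x^+=[1.5959]  P^+=[0.1862]
step 2: x^-=[1.4842]  P^-=[0.2810]  S=[0.5910]  K=[0.4755]  nu=[-3.2942]  x^+=[-0.0821]  P^+=[0.1474]
step 3: x^-=[-0.0763]  P^-=[0.2475]  S=[0.5575]  K=[0.4439]  nu=[-0.0637]  x^+=[-0.1046]  P^+=[0.1376]
step 4: x^-=[-0.0973]  P^-=[0.2390]  S=[0.5490]  K=[0.4354]  nu=[2.0373]  x^+=[0.7897]  P^+=[0.1350]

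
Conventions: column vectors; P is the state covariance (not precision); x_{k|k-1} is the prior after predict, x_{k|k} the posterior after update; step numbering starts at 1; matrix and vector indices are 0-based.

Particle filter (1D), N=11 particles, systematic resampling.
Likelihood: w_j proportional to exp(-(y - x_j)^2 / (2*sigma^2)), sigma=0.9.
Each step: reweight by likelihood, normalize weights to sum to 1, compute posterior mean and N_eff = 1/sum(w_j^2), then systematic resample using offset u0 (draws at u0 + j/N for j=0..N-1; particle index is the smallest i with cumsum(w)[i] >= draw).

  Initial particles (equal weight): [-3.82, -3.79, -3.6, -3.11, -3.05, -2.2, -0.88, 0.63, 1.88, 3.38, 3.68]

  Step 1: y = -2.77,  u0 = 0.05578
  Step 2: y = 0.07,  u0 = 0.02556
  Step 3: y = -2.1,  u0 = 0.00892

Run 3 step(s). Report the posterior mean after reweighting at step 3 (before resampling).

step 1: w=[0.1125, 0.1169, 0.1453, 0.2070, 0.2118, 0.1819, 0.0245, 0.0002, 0.0000, 0.0000, 0.0000]  mean=-3.1071  Neff=5.9246  idx=[0, 1, 2, 2, 3, 3, 4, 4, 4, 5, 5]
step 2: w=[0.0009, 0.0011, 0.0026, 0.0026, 0.0205, 0.0205, 0.0258, 0.0258, 0.0258, 0.4372, 0.4372]  mean=-2.3136  Neff=2.5966  idx=[4, 8, 9, 9, 9, 9, 10, 10, 10, 10, 10]
step 3: w=[0.0530, 0.0570, 0.0989, 0.0989, 0.0989, 0.0989, 0.0989, 0.0989, 0.0989, 0.0989, 0.0989]  mean=-2.2967  Neff=10.6306  idx=[0, 1, 2, 3, 4, 5, 6, 7, 8, 9, 10]

post_mean = -2.2967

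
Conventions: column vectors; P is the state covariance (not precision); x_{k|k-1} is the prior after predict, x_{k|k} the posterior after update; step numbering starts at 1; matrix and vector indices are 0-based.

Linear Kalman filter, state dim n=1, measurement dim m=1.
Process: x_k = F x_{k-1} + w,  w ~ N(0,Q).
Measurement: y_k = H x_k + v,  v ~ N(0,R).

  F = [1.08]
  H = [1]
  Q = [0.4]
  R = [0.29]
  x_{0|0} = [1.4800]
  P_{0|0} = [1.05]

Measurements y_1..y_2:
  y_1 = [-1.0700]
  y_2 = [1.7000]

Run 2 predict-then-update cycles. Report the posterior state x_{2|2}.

x_post = [0.9820]

step 1: x^-=[1.5984]  P^-=[1.6247]  S=[1.9147]  K=[0.8485]  nu=[-2.6684]  x^+=[-0.6658]  P^+=[0.2461]
step 2: x^-=[-0.7191]  P^-=[0.6870]  S=[0.9770]  K=[0.7032]  nu=[2.4191]  x^+=[0.9820]  P^+=[0.2039]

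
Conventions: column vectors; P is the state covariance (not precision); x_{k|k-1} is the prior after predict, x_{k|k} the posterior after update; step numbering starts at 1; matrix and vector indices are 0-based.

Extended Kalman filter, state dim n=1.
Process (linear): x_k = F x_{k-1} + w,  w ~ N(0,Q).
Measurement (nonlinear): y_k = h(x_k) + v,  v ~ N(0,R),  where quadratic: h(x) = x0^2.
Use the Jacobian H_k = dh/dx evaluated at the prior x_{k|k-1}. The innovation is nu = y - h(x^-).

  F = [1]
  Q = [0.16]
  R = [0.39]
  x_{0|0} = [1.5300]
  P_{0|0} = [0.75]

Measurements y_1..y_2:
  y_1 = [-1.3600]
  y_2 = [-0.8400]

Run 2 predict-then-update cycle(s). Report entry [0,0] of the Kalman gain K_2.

K[0,0] = 0.2976

step 1: x^-=[1.5300]  P^-=[0.9100]  H_jac=[3.0600]  S=[8.9109]  K=[0.3125]  nu=[-3.7009]  x^+=[0.3735]  P^+=[0.0398]
step 2: x^-=[0.3735]  P^-=[0.1998]  H_jac=[0.7470]  S=[0.5015]  K=[0.2976]  nu=[-0.9795]  x^+=[0.0820]  P^+=[0.1554]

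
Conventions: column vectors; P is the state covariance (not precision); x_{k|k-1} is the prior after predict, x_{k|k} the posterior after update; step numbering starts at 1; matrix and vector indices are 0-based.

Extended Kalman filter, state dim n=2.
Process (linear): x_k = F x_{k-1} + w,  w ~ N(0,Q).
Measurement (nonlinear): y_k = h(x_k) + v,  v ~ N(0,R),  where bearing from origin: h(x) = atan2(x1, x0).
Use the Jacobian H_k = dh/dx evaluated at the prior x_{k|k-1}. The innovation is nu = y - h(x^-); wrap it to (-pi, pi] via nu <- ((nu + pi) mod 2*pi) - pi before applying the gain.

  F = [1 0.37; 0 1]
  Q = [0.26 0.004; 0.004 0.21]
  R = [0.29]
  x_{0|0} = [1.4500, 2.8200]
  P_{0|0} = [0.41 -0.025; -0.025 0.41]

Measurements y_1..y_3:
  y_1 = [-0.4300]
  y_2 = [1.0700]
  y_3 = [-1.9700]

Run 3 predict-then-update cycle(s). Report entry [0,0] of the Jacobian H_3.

step 1: x^-=[2.4934, 2.8200]  P^-=[0.7076 0.1307; 0.1307 0.6200]  H_jac=[-0.1990 0.1760]  S=[0.3281]  K=[-0.3592; 0.2533]  nu=[-1.2768]  x^+=[2.9520, 2.4966]  P^+=[0.6653 0.1605; 0.1605 0.5990]
step 2: x^-=[3.8757, 2.4966]  P^-=[1.1261 0.3862; 0.3862 0.8090]  H_jac=[-0.1175 0.1823]  S=[0.3159]  K=[-0.1958; 0.3234]  nu=[0.4977]  x^+=[3.7783, 2.6576]  P^+=[1.1140 0.4062; 0.4062 0.7759]
step 3: x^-=[4.7616, 2.6576]  P^-=[1.7808 0.6973; 0.6973 0.9859]  H_jac=[-0.0894 0.1601]  S=[0.3095]  K=[-0.1535; 0.3087]  nu=[-2.4791]  x^+=[5.1420, 1.8923]  P^+=[1.7735 0.7119; 0.7119 0.9564]

H_jac[0,0] = -0.0894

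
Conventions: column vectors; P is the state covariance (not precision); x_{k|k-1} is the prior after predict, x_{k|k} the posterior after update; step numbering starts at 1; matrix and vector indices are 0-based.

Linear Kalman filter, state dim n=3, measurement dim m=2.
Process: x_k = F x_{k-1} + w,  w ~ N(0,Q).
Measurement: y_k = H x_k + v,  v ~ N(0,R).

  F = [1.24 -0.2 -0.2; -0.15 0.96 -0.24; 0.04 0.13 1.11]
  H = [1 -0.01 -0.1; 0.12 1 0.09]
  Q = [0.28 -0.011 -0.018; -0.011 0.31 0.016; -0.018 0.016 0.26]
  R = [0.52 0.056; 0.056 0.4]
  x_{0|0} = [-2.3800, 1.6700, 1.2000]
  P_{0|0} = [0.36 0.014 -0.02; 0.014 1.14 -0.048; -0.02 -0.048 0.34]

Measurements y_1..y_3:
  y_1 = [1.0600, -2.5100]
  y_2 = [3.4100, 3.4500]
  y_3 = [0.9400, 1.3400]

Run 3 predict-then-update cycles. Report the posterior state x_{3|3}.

x_post = [1.3496, 1.1426, -0.2462]

step 1: x^-=[-3.5252, 1.6722, 1.4539]  P^-=[0.8919 -0.2512 -0.1186; -0.2512 1.4050 0.0197; -0.1186 0.0197 0.6833]  S=[1.4476 -0.1193; -0.1193 1.7640]  K=[0.6223 -0.0457; -0.1209 0.7722; -0.1268 0.0294]  nu=[4.7473, -3.8900]  x^+=[-0.3934, -1.9058, 0.7375]  P^+=[0.3209 -0.0220 0.0009; -0.0220 0.3097 -0.0546; 0.0009 -0.0546 0.6576]
step 2: x^-=[-0.2542, -1.9475, 0.5552]  P^-=[0.8182 -0.1178 -0.1447; -0.1178 0.6721 -0.1796; -0.1447 -0.1796 1.0600]  S=[1.3798 0.0271; 0.0271 1.0287]  K=[0.6053 -0.0477; -0.0895 0.6262; -0.1786 -0.0940]  nu=[3.7002, 5.3781]  x^+=[1.7290, 1.0890, -0.6110]  P^+=[0.3119 -0.0227 0.0011; -0.0227 0.2606 -0.1383; 0.0011 -0.1383 1.0060]
step 3: x^-=[2.0483, 0.9327, -0.4675]  P^-=[0.8100 -0.0789 -0.2003; -0.0789 0.6855 -0.3650; -0.2003 -0.3650 1.4644]  S=[1.3856 0.0756; 0.0756 1.0201]  K=[0.6020 -0.0443; -0.0702 0.6357; -0.2348 -0.2348]  nu=[-1.1457, 0.2036]  x^+=[1.3496, 1.1426, -0.2462]  P^+=[0.3098 -0.0207 -0.0052; -0.0207 0.2732 -0.2256; -0.0052 -0.2256 1.3234]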